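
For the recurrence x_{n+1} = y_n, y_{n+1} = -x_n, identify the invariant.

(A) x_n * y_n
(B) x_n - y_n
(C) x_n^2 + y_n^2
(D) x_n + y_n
C

For the recurrence x_{n+1} = y_n, y_{n+1} = -x_n:

x_{n+1}^2 + y_{n+1}^2 = y_n^2 + (-x_n)^2 = x_n^2 + y_n^2
The sum of squares is conserved (like energy in a harmonic oscillator).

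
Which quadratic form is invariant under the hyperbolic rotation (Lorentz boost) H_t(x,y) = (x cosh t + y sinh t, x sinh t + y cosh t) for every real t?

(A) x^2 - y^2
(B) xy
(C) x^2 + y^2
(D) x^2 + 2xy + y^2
A

Write x' = x cosh t + y sinh t, y' = x sinh t + y cosh t and substitute into each option:
(A) x^2 - y^2: (x cosh t + y sinh t)^2 - (x sinh t + y cosh t)^2 = x^2(cosh^2 t - sinh^2 t) + 2xy(cosh t sinh t - sinh t cosh t) + y^2(sinh^2 t - cosh^2 t) = x^2 - y^2   [invariant, using cosh^2 t - sinh^2 t = 1]
(B) xy: (x cosh t + y sinh t)(x sinh t + y cosh t) = xy(cosh^2 t + sinh^2 t) + (x^2 + y^2) sinh t cosh t = xy cosh 2t + (x^2 + y^2)(sinh 2t)/2   [not invariant for t != 0]
(C) x^2 + y^2: (x cosh t + y sinh t)^2 + (x sinh t + y cosh t)^2 = (x^2 + y^2)(cosh^2 t + sinh^2 t) + 4xy sinh t cosh t = (x^2 + y^2) cosh 2t + 2xy sinh 2t   [not invariant for t != 0]
(D) x^2 + 2xy + y^2: (x' + y')^2 with x' + y' = (x + y)(cosh t + sinh t) = (x + y)e^t, so it becomes (x + y)^2 e^(2t)   [not invariant for t != 0]

Only (A) x^2 - y^2 is unchanged; it is the Minkowski form preserved by Lorentz boosts, just as x^2 + y^2 is preserved by ordinary rotations.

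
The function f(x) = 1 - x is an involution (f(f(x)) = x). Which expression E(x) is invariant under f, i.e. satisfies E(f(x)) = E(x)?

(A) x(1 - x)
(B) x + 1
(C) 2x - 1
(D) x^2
A

Replace x by f(x) = 1 - x in each option and simplify. As a quick numerical cross-check, also compare E(4) with E(f(4)) = E(-3).

(A) x(1 - x)  ->  (1 - x)(1 - (1 - x)), which simplifies back to x(1 - x); check: E(4) = -12, E(-3) = -12.   [invariant]
(B) x + 1  ->  (1 - x) + 1 = 2 - x; check: E(4) = 5 but E(-3) = -2.   [not invariant]
(C) 2x - 1  ->  2(1 - x) - 1 = 1 - 2x; check: E(4) = 7 but E(-3) = -7.   [not invariant]
(D) x^2  ->  (1 - x)^2 = (x - 1)^2; check: E(4) = 16 but E(-3) = 9.   [not invariant]

Only (A) is unchanged. E is symmetric under swapping x with f(x) = 1 - x, which is exactly what an involution does.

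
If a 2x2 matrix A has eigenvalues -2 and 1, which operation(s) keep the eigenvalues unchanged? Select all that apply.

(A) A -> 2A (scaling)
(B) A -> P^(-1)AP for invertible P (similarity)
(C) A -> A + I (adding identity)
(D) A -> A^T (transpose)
B and D

Eigenvalues are preserved by:
1. Similarity transformations: A -> P^(-1)AP (same characteristic polynomial)
2. Transpose: A^T has the same eigenvalues as A

Eigenvalues are NOT preserved by:
- Adding identity: eigenvalues become -2+1, 1+1
- Scaling: eigenvalues become -4, 2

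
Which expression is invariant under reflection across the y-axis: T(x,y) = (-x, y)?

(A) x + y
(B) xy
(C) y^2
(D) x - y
C

The map is reflection across the y-axis: T(x,y) = (-x, y).
Substitute the transformed coordinates into each option and compare with the original:
(A) x + y  ->  (-x) + (y) = -x + y   [differs from x + y: not invariant]
(B) xy  ->  (-x)(y) = -xy   [differs from xy: not invariant]
(C) y^2  ->  (y)^2 = y^2   [equals y^2: invariant]
(D) x - y  ->  (-x) - (y) = -x - y   [differs from x - y: not invariant]

Only option (C), y^2, is unchanged by the transformation.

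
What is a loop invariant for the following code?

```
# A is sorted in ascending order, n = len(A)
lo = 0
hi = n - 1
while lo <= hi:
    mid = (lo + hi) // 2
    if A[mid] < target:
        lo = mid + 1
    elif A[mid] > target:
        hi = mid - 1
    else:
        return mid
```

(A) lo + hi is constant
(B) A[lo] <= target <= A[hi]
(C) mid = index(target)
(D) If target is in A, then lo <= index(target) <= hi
D

A loop invariant must hold before the first iteration and be re-established by every execution of the body.

(D) If target is in A, then lo <= index(target) <= hi: Before the loop [lo, hi] = [0, n-1] covers every index. When A[mid] < target, sortedness puts target strictly to the right of mid, so setting lo = mid + 1 keeps index(target) in [lo, hi]; symmetrically for hi = mid - 1. Hence 'if target is in A then lo <= index(target) <= hi' holds after every iteration, and when lo > hi it proves target is absent.

The other options fail:
(A) lo + hi is constant: each iteration moves exactly one of lo, hi, so lo + hi changes (e.g. 0 + (n-1) becomes (mid+1) + (n-1)).
(B) A[lo] <= target <= A[hi]: fails when target is not in A (e.g. target < A[0] already violates it before the loop), so it is not maintained in general.
(C) mid = index(target): mid is just the current probe; it equals index(target) only on the iteration that returns.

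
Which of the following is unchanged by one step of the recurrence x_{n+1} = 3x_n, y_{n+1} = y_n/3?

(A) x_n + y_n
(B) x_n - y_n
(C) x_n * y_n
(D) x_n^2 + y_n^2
C

For the recurrence x_{n+1} = 3x_n, y_{n+1} = y_n/3:

x_{n+1} * y_{n+1} = (3x_n) * (y_n/3) = x_n * y_n
The product is conserved.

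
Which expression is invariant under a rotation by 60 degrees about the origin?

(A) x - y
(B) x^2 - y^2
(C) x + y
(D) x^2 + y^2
D

A rotation by 60 degrees sends (x, y) to (x/2 - sqrt(3)y/2, sqrt(3)x/2 + y/2).
Substitute the transformed coordinates into each option and compare with the original:
(A) x - y  ->  (x/2 - sqrt(3)y/2) - (sqrt(3)x/2 + y/2) = -sqrt(3)x/2 + x/2 - sqrt(3)y/2 - y/2   [differs from x - y: not invariant]
(B) x^2 - y^2  ->  (x/2 - sqrt(3)y/2)^2 - (sqrt(3)x/2 + y/2)^2 = -x^2/2 - sqrt(3)xy + y^2/2   [differs from x^2 - y^2: not invariant]
(C) x + y  ->  (x/2 - sqrt(3)y/2) + (sqrt(3)x/2 + y/2) = x/2 + sqrt(3)x/2 - sqrt(3)y/2 + y/2   [differs from x + y: not invariant]
(D) x^2 + y^2  ->  (x/2 - sqrt(3)y/2)^2 + (sqrt(3)x/2 + y/2)^2 = x^2 + y^2   [equals x^2 + y^2: invariant]

Only option (D), x^2 + y^2, is unchanged by the transformation.
Geometrically, x^2 + y^2 is the squared distance from the origin, which every rotation about the origin preserves.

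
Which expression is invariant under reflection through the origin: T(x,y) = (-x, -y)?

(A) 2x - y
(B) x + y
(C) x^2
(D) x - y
C

The map is reflection through the origin: T(x,y) = (-x, -y).
Substitute the transformed coordinates into each option and compare with the original:
(A) 2x - y  ->  2(-x) - (-y) = -2x + y   [differs from 2x - y: not invariant]
(B) x + y  ->  (-x) + (-y) = -x - y   [differs from x + y: not invariant]
(C) x^2  ->  (-x)^2 = x^2   [equals x^2: invariant]
(D) x - y  ->  (-x) - (-y) = -x + y   [differs from x - y: not invariant]

Only option (C), x^2, is unchanged by the transformation.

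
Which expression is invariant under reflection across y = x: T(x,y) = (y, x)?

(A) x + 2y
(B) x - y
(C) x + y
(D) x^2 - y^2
C

The map is reflection across y = x: T(x,y) = (y, x).
Substitute the transformed coordinates into each option and compare with the original:
(A) x + 2y  ->  (y) + 2(x) = 2x + y   [differs from x + 2y: not invariant]
(B) x - y  ->  (y) - (x) = -x + y   [differs from x - y: not invariant]
(C) x + y  ->  (y) + (x) = x + y   [equals x + y: invariant]
(D) x^2 - y^2  ->  (y)^2 - (x)^2 = -x^2 + y^2   [differs from x^2 - y^2: not invariant]

Only option (C), x + y, is unchanged by the transformation.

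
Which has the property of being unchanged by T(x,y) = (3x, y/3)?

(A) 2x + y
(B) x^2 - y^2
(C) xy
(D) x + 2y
C

An expression E(x,y) is invariant under T if E(T(x,y)) = E(x,y). Here T(x,y) = (3x, y/3).
Substitute the transformed coordinates into each option and compare with the original:
(A) 2x + y  ->  2(3x) + (y/3) = 6x + y/3   [differs from 2x + y: not invariant]
(B) x^2 - y^2  ->  (3x)^2 - (y/3)^2 = 9x^2 - y^2/9   [differs from x^2 - y^2: not invariant]
(C) xy  ->  (3x)(y/3) = xy   [equals xy: invariant]
(D) x + 2y  ->  (3x) + 2(y/3) = 3x + 2y/3   [differs from x + 2y: not invariant]

Only option (C), xy, is unchanged by the transformation.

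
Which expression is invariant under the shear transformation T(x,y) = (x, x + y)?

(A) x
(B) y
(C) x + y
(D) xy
A

Under the shear T(x,y) = (x, x + y):
Substitute the transformed coordinates into each option and compare with the original:
(A) x  ->  (x) = x   [equals x: invariant]
(B) y  ->  (x + y) = x + y   [differs from y: not invariant]
(C) x + y  ->  (x) + (x + y) = 2x + y   [differs from x + y: not invariant]
(D) xy  ->  (x)(x + y) = x^2 + xy   [differs from xy: not invariant]

Only option (A), x, is unchanged by the transformation.
A vertical shear moves points parallel to the y-axis, so the x-coordinate (and any function of x alone) is unchanged.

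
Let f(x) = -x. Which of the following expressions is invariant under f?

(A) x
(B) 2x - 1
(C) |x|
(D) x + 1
C

For f(x) = -x:
Applying f replaces x by -x. Since |-x| = |x|, the absolute value is unchanged by f, whereas x -> -x, 2x - 1 -> -2x - 1 and x + 1 -> -x + 1 all change.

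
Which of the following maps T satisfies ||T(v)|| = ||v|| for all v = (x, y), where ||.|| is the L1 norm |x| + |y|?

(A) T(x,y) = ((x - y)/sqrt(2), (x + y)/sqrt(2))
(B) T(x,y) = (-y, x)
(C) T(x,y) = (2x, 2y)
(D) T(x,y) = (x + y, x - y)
B

A transformation preserves a norm if ||T(v)|| = ||v|| for every v; a single vector where the norm changes rules an option out.

(A) T(x,y) = ((x - y)/sqrt(2), (x + y)/sqrt(2)): v = (1, 0) has norm |1| + |0| = 1, but T(v) = (sqrt(2)/2, sqrt(2)/2) has norm sqrt(2) -- not preserved.
(B) T(x,y) = (-y, x): preserves the norm -- it only permutes the coordinates and/or flips signs, which leaves |x| + |y| unchanged.
(C) T(x,y) = (2x, 2y): v = (1, 0) has norm |1| + |0| = 1, but T(v) = (2, 0) has norm 2 -- not preserved.
(D) T(x,y) = (x + y, x - y): v = (1, 0) has norm |1| + |0| = 1, but T(v) = (1, 1) has norm 2 -- not preserved.

Therefore the answer is (B).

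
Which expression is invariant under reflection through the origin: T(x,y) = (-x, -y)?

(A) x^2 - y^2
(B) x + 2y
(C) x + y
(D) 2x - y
A

The map is reflection through the origin: T(x,y) = (-x, -y).
Substitute the transformed coordinates into each option and compare with the original:
(A) x^2 - y^2  ->  (-x)^2 - (-y)^2 = x^2 - y^2   [equals x^2 - y^2: invariant]
(B) x + 2y  ->  (-x) + 2(-y) = -x - 2y   [differs from x + 2y: not invariant]
(C) x + y  ->  (-x) + (-y) = -x - y   [differs from x + y: not invariant]
(D) 2x - y  ->  2(-x) - (-y) = -2x + y   [differs from 2x - y: not invariant]

Only option (A), x^2 - y^2, is unchanged by the transformation.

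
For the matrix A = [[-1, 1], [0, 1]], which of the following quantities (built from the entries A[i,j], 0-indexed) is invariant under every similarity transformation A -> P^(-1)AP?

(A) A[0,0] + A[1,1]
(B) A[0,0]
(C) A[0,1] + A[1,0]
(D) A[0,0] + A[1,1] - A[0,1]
A

A[0,0] + A[1,1] is the trace of A. By the cyclic property of the trace, tr(P^(-1)AP) = tr(APP^(-1)) = tr(A), so it is the same for every matrix similar to A.

The other combinations are not similarity invariants. For example, take P = [[2, 1], [1, 1]] (det P = 1), so P^(-1) = [[1, -1], [-1, 2]] and
B = P^(-1)AP = [[-2, -1], [3, 2]].
Evaluating each option on A and on B:
(A) A[0,0] + A[1,1]: 0 for A, 0 for B -> unchanged
(B) A[0,0]: -1 for A, -2 for B -> changes
(C) A[0,1] + A[1,0]: 1 for A, 2 for B -> changes
(D) A[0,0] + A[1,1] - A[0,1]: -1 for A, 1 for B -> changes

Only (A) A[0,0] + A[1,1] = 0 survives (and it does so for every P, not just this one), so it is the invariant.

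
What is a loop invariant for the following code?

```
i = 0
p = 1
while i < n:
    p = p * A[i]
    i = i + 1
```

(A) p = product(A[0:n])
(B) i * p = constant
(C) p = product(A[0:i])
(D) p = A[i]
C

A loop invariant must hold before the first iteration and be re-established by every execution of the body.

(C) p = product(A[0:i]): Initially i = 0 and p = 1 = product of the empty slice A[0:0]. If p = product(A[0:i]) holds at the top of an iteration, the body sets p to product(A[0:i]) * A[i] = product(A[0:i+1]) and then i to i+1, so the property is restored. At exit i = n, giving p = product(A[0:n]).

The other options fail:
(A) p = product(A[0:n]): false before the loop (p = 1, not the full product) -- it only becomes true at exit.
(B) i * p = constant: initially i * p = 0, but after one iteration it is 1 * A[0], which is nonzero in general.
(D) p = A[i]: after the first iteration p = A[0] but i = 1; in general p is a product of several elements, not a single one.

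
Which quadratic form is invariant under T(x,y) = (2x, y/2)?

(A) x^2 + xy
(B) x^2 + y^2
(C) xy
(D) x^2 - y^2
C

T multiplies x by 2 and divides y by 2.
Substitute the transformed coordinates into each option and compare with the original:
(A) x^2 + xy  ->  (2x)^2 + (2x)(y/2) = 4x^2 + xy   [differs from x^2 + xy: not invariant]
(B) x^2 + y^2  ->  (2x)^2 + (y/2)^2 = 4x^2 + y^2/4   [differs from x^2 + y^2: not invariant]
(C) xy  ->  (2x)(y/2) = xy   [equals xy: invariant]
(D) x^2 - y^2  ->  (2x)^2 - (y/2)^2 = 4x^2 - y^2/4   [differs from x^2 - y^2: not invariant]

Only option (C), xy, is unchanged by the transformation.
The factors 2 and 1/2 cancel only in the pure product xy.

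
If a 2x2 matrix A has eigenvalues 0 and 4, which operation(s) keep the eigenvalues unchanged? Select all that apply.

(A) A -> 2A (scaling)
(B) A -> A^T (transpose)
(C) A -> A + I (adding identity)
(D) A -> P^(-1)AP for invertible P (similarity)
B and D

Eigenvalues are preserved by:
1. Similarity transformations: A -> P^(-1)AP (same characteristic polynomial)
2. Transpose: A^T has the same eigenvalues as A

Eigenvalues are NOT preserved by:
- Adding identity: eigenvalues become 0+1, 4+1
- Scaling: eigenvalues become 0, 8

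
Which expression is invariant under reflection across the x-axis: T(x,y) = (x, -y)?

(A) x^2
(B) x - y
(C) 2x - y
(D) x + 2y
A

The map is reflection across the x-axis: T(x,y) = (x, -y).
Substitute the transformed coordinates into each option and compare with the original:
(A) x^2  ->  (x)^2 = x^2   [equals x^2: invariant]
(B) x - y  ->  (x) - (-y) = x + y   [differs from x - y: not invariant]
(C) 2x - y  ->  2(x) - (-y) = 2x + y   [differs from 2x - y: not invariant]
(D) x + 2y  ->  (x) + 2(-y) = x - 2y   [differs from x + 2y: not invariant]

Only option (A), x^2, is unchanged by the transformation.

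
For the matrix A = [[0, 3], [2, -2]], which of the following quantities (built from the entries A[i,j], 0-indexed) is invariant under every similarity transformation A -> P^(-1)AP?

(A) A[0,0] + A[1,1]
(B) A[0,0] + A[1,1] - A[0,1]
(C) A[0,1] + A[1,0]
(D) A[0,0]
A

A[0,0] + A[1,1] is the trace of A. By the cyclic property of the trace, tr(P^(-1)AP) = tr(APP^(-1)) = tr(A), so it is the same for every matrix similar to A.

The other combinations are not similarity invariants. For example, take P = [[1, 2], [0, 1]] (det P = 1), so P^(-1) = [[1, -2], [0, 1]] and
B = P^(-1)AP = [[-4, -1], [2, 2]].
Evaluating each option on A and on B:
(A) A[0,0] + A[1,1]: -2 for A, -2 for B -> unchanged
(B) A[0,0] + A[1,1] - A[0,1]: -5 for A, -1 for B -> changes
(C) A[0,1] + A[1,0]: 5 for A, 1 for B -> changes
(D) A[0,0]: 0 for A, -4 for B -> changes

Only (A) A[0,0] + A[1,1] = -2 survives (and it does so for every P, not just this one), so it is the invariant.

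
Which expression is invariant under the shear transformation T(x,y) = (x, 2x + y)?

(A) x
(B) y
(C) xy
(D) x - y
A

Under the shear T(x,y) = (x, 2x + y):
Substitute the transformed coordinates into each option and compare with the original:
(A) x  ->  (x) = x   [equals x: invariant]
(B) y  ->  (2x + y) = 2x + y   [differs from y: not invariant]
(C) xy  ->  (x)(2x + y) = 2x^2 + xy   [differs from xy: not invariant]
(D) x - y  ->  (x) - (2x + y) = -x - y   [differs from x - y: not invariant]

Only option (A), x, is unchanged by the transformation.
A vertical shear moves points parallel to the y-axis, so the x-coordinate (and any function of x alone) is unchanged.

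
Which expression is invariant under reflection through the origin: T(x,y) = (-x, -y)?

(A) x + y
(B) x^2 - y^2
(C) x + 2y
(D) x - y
B

The map is reflection through the origin: T(x,y) = (-x, -y).
Substitute the transformed coordinates into each option and compare with the original:
(A) x + y  ->  (-x) + (-y) = -x - y   [differs from x + y: not invariant]
(B) x^2 - y^2  ->  (-x)^2 - (-y)^2 = x^2 - y^2   [equals x^2 - y^2: invariant]
(C) x + 2y  ->  (-x) + 2(-y) = -x - 2y   [differs from x + 2y: not invariant]
(D) x - y  ->  (-x) - (-y) = -x + y   [differs from x - y: not invariant]

Only option (B), x^2 - y^2, is unchanged by the transformation.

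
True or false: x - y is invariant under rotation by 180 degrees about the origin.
False

Applying rotation by 180 degrees: x' = x*cos(180 degrees) - y*sin(180 degrees) = -x, y' = x*sin(180 degrees) + y*cos(180 degrees) = -y

Substituting into x - y:
(-x) - (-y)
= -x + y

This differs from the original expression x - y, so it is NOT invariant.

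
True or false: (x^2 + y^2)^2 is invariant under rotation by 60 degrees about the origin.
True

Applying rotation by 60 degrees: x' = x*cos(60 degrees) - y*sin(60 degrees) = x/2 - sqrt(3)y/2, y' = x*sin(60 degrees) + y*cos(60 degrees) = sqrt(3)x/2 + y/2

Substituting into (x^2 + y^2)^2:
((x/2 - sqrt(3)y/2)^2 + (sqrt(3)x/2 + y/2)^2)^2
= x^4 + 2x^2y^2 + y^4 = (x^2 + y^2)^2

This equals the original expression (x^2 + y^2)^2, so it IS invariant.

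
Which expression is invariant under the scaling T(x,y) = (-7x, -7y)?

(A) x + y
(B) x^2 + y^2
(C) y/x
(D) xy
C

Under the uniform scaling T(x,y) = (-7x, -7y):
Substitute the transformed coordinates into each option and compare with the original:
(A) x + y  ->  (-7x) + (-7y) = -7x - 7y   [differs from x + y: not invariant]
(B) x^2 + y^2  ->  (-7x)^2 + (-7y)^2 = 49x^2 + 49y^2   [differs from x^2 + y^2: not invariant]
(C) y/x  ->  (-7y)/(-7x) = y/x   [equals y/x: invariant]
(D) xy  ->  (-7x)(-7y) = 49xy   [differs from xy: not invariant]

Only option (C), y/x, is unchanged by the transformation.
The common factor -7 cancels in a ratio of coordinates, while sums, products and sums of squares pick up factors of -7 or 49.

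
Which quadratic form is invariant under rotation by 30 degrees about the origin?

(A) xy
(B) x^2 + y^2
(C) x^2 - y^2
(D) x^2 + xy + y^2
B

Rotation by 30 degrees sends (x, y) to (sqrt(3)x/2 - y/2, x/2 + sqrt(3)y/2).
Substitute the transformed coordinates into each option and compare with the original:
(A) xy  ->  (sqrt(3)x/2 - y/2)(x/2 + sqrt(3)y/2) = sqrt(3)x^2/4 + xy/2 - sqrt(3)y^2/4   [differs from xy: not invariant]
(B) x^2 + y^2  ->  (sqrt(3)x/2 - y/2)^2 + (x/2 + sqrt(3)y/2)^2 = x^2 + y^2   [equals x^2 + y^2: invariant]
(C) x^2 - y^2  ->  (sqrt(3)x/2 - y/2)^2 - (x/2 + sqrt(3)y/2)^2 = x^2/2 - sqrt(3)xy - y^2/2   [differs from x^2 - y^2: not invariant]
(D) x^2 + xy + y^2  ->  (sqrt(3)x/2 - y/2)^2 + (sqrt(3)x/2 - y/2)(x/2 + sqrt(3)y/2) + (x/2 + sqrt(3)y/2)^2 = sqrt(3)x^2/4 + x^2 + xy/2 - sqrt(3)y^2/4 + y^2   [differs from x^2 + xy + y^2: not invariant]

Only option (B), x^2 + y^2, is unchanged by the transformation.
x^2 + y^2 is the squared distance from the origin, which rotations preserve.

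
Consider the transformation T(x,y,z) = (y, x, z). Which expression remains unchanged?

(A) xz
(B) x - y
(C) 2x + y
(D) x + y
D

Apply T(x,y,z) = (y, x, z) to each option, i.e. replace (x, y, z) by the transformed coordinates.
Substitute the transformed coordinates into each option and compare with the original:
(A) xz  ->  (y)(z) = yz   [differs from xz: not invariant]
(B) x - y  ->  (y) - (x) = -x + y   [differs from x - y: not invariant]
(C) 2x + y  ->  2(y) + (x) = x + 2y   [differs from 2x + y: not invariant]
(D) x + y  ->  (y) + (x) = x + y   [equals x + y: invariant]

Only option (D), x + y, is unchanged by the transformation.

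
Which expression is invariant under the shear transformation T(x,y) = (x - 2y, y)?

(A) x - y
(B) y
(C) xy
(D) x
B

Under the shear T(x,y) = (x - 2y, y):
Substitute the transformed coordinates into each option and compare with the original:
(A) x - y  ->  (x - 2y) - (y) = x - 3y   [differs from x - y: not invariant]
(B) y  ->  (y) = y   [equals y: invariant]
(C) xy  ->  (x - 2y)(y) = xy - 2y^2   [differs from xy: not invariant]
(D) x  ->  (x - 2y) = x - 2y   [differs from x: not invariant]

Only option (B), y, is unchanged by the transformation.
A horizontal shear moves points parallel to the x-axis, so the y-coordinate (and any function of y alone) is unchanged.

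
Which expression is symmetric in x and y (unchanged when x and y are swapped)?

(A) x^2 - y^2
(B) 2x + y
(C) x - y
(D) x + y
D

A symmetric expression is unchanged when the variables are permuted; here the transformation to test is the swap (x, y) -> (y, x).
Substitute the transformed coordinates into each option and compare with the original:
(A) x^2 - y^2  ->  (y)^2 - (x)^2 = -x^2 + y^2   [differs from x^2 - y^2: not invariant]
(B) 2x + y  ->  2(y) + (x) = x + 2y   [differs from 2x + y: not invariant]
(C) x - y  ->  (y) - (x) = -x + y   [differs from x - y: not invariant]
(D) x + y  ->  (y) + (x) = x + y   [equals x + y: invariant]

Only option (D), x + y, is unchanged by the transformation.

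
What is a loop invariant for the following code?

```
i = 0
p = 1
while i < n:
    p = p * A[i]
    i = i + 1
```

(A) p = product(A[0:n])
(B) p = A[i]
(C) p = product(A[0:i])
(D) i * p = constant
C

A loop invariant must hold before the first iteration and be re-established by every execution of the body.

(C) p = product(A[0:i]): Initially i = 0 and p = 1 = product of the empty slice A[0:0]. If p = product(A[0:i]) holds at the top of an iteration, the body sets p to product(A[0:i]) * A[i] = product(A[0:i+1]) and then i to i+1, so the property is restored. At exit i = n, giving p = product(A[0:n]).

The other options fail:
(A) p = product(A[0:n]): false before the loop (p = 1, not the full product) -- it only becomes true at exit.
(B) p = A[i]: after the first iteration p = A[0] but i = 1; in general p is a product of several elements, not a single one.
(D) i * p = constant: initially i * p = 0, but after one iteration it is 1 * A[0], which is nonzero in general.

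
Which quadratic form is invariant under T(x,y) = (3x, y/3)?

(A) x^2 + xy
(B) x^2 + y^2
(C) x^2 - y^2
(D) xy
D

T multiplies x by 3 and divides y by 3.
Substitute the transformed coordinates into each option and compare with the original:
(A) x^2 + xy  ->  (3x)^2 + (3x)(y/3) = 9x^2 + xy   [differs from x^2 + xy: not invariant]
(B) x^2 + y^2  ->  (3x)^2 + (y/3)^2 = 9x^2 + y^2/9   [differs from x^2 + y^2: not invariant]
(C) x^2 - y^2  ->  (3x)^2 - (y/3)^2 = 9x^2 - y^2/9   [differs from x^2 - y^2: not invariant]
(D) xy  ->  (3x)(y/3) = xy   [equals xy: invariant]

Only option (D), xy, is unchanged by the transformation.
The factors 3 and 1/3 cancel only in the pure product xy.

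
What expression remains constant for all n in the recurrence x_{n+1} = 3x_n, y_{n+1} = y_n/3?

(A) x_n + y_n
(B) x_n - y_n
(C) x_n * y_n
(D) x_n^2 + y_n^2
C

For the recurrence x_{n+1} = 3x_n, y_{n+1} = y_n/3:

x_{n+1} * y_{n+1} = (3x_n) * (y_n/3) = x_n * y_n
The product is conserved.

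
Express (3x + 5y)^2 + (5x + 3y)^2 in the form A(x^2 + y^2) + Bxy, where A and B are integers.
34(x^2 + y^2) + 60xy

Expanding: (3x + 5y)^2 = 9x^2 + 30xy + 25y^2
(5x + 3y)^2 = 25x^2 + 30xy + 9y^2
Sum = (9+25)(x^2+y^2) + 60xy = 34(x^2 + y^2) + 60xy
This is symmetric in x and y.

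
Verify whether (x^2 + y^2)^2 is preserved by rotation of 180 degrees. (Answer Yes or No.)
Yes

Applying rotation by 180 degrees: x' = x*cos(180 degrees) - y*sin(180 degrees) = -x, y' = x*sin(180 degrees) + y*cos(180 degrees) = -y

Substituting into (x^2 + y^2)^2:
((-x)^2 + (-y)^2)^2
= x^4 + 2x^2y^2 + y^4 = (x^2 + y^2)^2

This equals the original expression (x^2 + y^2)^2, so it IS invariant.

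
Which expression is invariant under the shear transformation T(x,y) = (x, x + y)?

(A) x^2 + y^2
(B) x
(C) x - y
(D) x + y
B

Under the shear T(x,y) = (x, x + y):
Substitute the transformed coordinates into each option and compare with the original:
(A) x^2 + y^2  ->  (x)^2 + (x + y)^2 = 2x^2 + 2xy + y^2   [differs from x^2 + y^2: not invariant]
(B) x  ->  (x) = x   [equals x: invariant]
(C) x - y  ->  (x) - (x + y) = -y   [differs from x - y: not invariant]
(D) x + y  ->  (x) + (x + y) = 2x + y   [differs from x + y: not invariant]

Only option (B), x, is unchanged by the transformation.
A vertical shear moves points parallel to the y-axis, so the x-coordinate (and any function of x alone) is unchanged.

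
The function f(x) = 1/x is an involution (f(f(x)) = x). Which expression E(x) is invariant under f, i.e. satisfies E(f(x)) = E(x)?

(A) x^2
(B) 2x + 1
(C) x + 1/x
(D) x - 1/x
C

Replace x by f(x) = 1/x in each option and simplify. As a quick numerical cross-check, also compare E(4) with E(f(4)) = E(1/4).

(A) x^2  ->  (1/x)^2 = x^(-2); check: E(4) = 16 but E(1/4) = 1/16.   [not invariant]
(B) 2x + 1  ->  2(1/x) + 1 = (x + 2)/x; check: E(4) = 9 but E(1/4) = 3/2.   [not invariant]
(C) x + 1/x  ->  (1/x) + 1/(1/x), which simplifies back to x + 1/x; check: E(4) = 17/4, E(1/4) = 17/4.   [invariant]
(D) x - 1/x  ->  (1/x) - 1/(1/x) = -x + 1/x; check: E(4) = 15/4 but E(1/4) = -15/4.   [not invariant]

Only (C) is unchanged. E is symmetric under swapping x with f(x) = 1/x, which is exactly what an involution does.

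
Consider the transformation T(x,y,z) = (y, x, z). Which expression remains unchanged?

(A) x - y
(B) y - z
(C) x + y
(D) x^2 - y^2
C

Apply T(x,y,z) = (y, x, z) to each option, i.e. replace (x, y, z) by the transformed coordinates.
Substitute the transformed coordinates into each option and compare with the original:
(A) x - y  ->  (y) - (x) = -x + y   [differs from x - y: not invariant]
(B) y - z  ->  (x) - (z) = x - z   [differs from y - z: not invariant]
(C) x + y  ->  (y) + (x) = x + y   [equals x + y: invariant]
(D) x^2 - y^2  ->  (y)^2 - (x)^2 = -x^2 + y^2   [differs from x^2 - y^2: not invariant]

Only option (C), x + y, is unchanged by the transformation.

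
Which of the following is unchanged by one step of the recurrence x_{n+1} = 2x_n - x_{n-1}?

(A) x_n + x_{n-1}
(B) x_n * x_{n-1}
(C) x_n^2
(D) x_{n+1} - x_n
D

For the recurrence x_{n+1} = 2x_n - x_{n-1}:

If x_{n+1} = 2x_n - x_{n-1}, then:
x_{n+1} - x_n = x_n - x_{n-1}
The first difference is constant throughout the sequence.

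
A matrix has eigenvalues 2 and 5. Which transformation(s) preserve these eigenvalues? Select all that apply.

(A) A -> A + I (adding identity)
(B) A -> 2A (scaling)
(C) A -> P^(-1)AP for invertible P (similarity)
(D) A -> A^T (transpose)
C and D

Eigenvalues are preserved by:
1. Similarity transformations: A -> P^(-1)AP (same characteristic polynomial)
2. Transpose: A^T has the same eigenvalues as A

Eigenvalues are NOT preserved by:
- Adding identity: eigenvalues become 2+1, 5+1
- Scaling: eigenvalues become 4, 10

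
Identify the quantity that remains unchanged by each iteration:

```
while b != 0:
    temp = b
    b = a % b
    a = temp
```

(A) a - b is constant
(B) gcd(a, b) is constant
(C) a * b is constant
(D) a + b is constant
B

A loop invariant must hold before the first iteration and be re-established by every execution of the body.

(B) gcd(a, b) is constant: One iteration replaces (a, b) by (b, a mod b). Since a mod b = a - q*b for an integer q, any common divisor of a and b divides b and a mod b, and conversely; hence gcd(b, a mod b) = gcd(a, b). For instance (25, 9) -> (9, 7) keeps gcd = 1. At exit b = 0 and a = gcd of the original inputs.

The other options fail:
(A) a - b is constant: e.g. (a, b) = (25, 9) -> (9, 7): the difference goes from 16 to 2.
(C) a * b is constant: e.g. (a, b) = (25, 9) -> (9, 7): the product goes from 225 to 63.
(D) a + b is constant: e.g. (a, b) = (25, 9) -> (9, 7): the sum goes from 34 to 16.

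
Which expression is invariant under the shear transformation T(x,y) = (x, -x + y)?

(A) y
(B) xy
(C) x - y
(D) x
D

Under the shear T(x,y) = (x, -x + y):
Substitute the transformed coordinates into each option and compare with the original:
(A) y  ->  (-x + y) = -x + y   [differs from y: not invariant]
(B) xy  ->  (x)(-x + y) = -x^2 + xy   [differs from xy: not invariant]
(C) x - y  ->  (x) - (-x + y) = 2x - y   [differs from x - y: not invariant]
(D) x  ->  (x) = x   [equals x: invariant]

Only option (D), x, is unchanged by the transformation.
A vertical shear moves points parallel to the y-axis, so the x-coordinate (and any function of x alone) is unchanged.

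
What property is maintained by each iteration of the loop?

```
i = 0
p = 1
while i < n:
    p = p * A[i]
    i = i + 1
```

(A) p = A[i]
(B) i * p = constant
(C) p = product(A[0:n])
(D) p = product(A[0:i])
D

A loop invariant must hold before the first iteration and be re-established by every execution of the body.

(D) p = product(A[0:i]): Initially i = 0 and p = 1 = product of the empty slice A[0:0]. If p = product(A[0:i]) holds at the top of an iteration, the body sets p to product(A[0:i]) * A[i] = product(A[0:i+1]) and then i to i+1, so the property is restored. At exit i = n, giving p = product(A[0:n]).

The other options fail:
(A) p = A[i]: after the first iteration p = A[0] but i = 1; in general p is a product of several elements, not a single one.
(B) i * p = constant: initially i * p = 0, but after one iteration it is 1 * A[0], which is nonzero in general.
(C) p = product(A[0:n]): false before the loop (p = 1, not the full product) -- it only becomes true at exit.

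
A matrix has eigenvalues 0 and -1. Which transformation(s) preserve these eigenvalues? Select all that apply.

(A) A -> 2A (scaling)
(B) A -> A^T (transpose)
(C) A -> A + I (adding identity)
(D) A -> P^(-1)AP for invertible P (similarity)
B and D

Eigenvalues are preserved by:
1. Similarity transformations: A -> P^(-1)AP (same characteristic polynomial)
2. Transpose: A^T has the same eigenvalues as A

Eigenvalues are NOT preserved by:
- Adding identity: eigenvalues become 0+1, -1+1
- Scaling: eigenvalues become 0, -2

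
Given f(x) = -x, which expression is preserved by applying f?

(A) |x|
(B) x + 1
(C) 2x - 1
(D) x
A

For f(x) = -x:
Applying f replaces x by -x. Since |-x| = |x|, the absolute value is unchanged by f, whereas x -> -x, 2x - 1 -> -2x - 1 and x + 1 -> -x + 1 all change.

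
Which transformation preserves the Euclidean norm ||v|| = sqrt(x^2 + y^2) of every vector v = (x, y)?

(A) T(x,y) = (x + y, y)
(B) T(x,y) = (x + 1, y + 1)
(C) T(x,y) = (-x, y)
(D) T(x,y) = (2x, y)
C

A transformation preserves a norm if ||T(v)|| = ||v|| for every v; a single vector where the norm changes rules an option out.

(A) T(x,y) = (x + y, y): v = (0, 1) has norm sqrt((0)^2 + (1)^2) = 1, but T(v) = (1, 1) has norm sqrt(2) -- not preserved.
(B) T(x,y) = (x + 1, y + 1): v = (1, 0) has norm sqrt((1)^2 + (0)^2) = 1, but T(v) = (2, 1) has norm sqrt(5) -- not preserved.
(C) T(x,y) = (-x, y): preserves the norm -- it is an orthogonal map (a rotation/reflection), and (-x)^2 + (y)^2 simplifies to x^2 + y^2.
(D) T(x,y) = (2x, y): v = (1, 0) has norm sqrt((1)^2 + (0)^2) = 1, but T(v) = (2, 0) has norm 2 -- not preserved.

Therefore the answer is (C).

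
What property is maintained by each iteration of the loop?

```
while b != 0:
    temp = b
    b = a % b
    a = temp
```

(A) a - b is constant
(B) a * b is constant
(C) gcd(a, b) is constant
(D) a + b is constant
C

A loop invariant must hold before the first iteration and be re-established by every execution of the body.

(C) gcd(a, b) is constant: One iteration replaces (a, b) by (b, a mod b). Since a mod b = a - q*b for an integer q, any common divisor of a and b divides b and a mod b, and conversely; hence gcd(b, a mod b) = gcd(a, b). For instance (17, 10) -> (10, 7) keeps gcd = 1. At exit b = 0 and a = gcd of the original inputs.

The other options fail:
(A) a - b is constant: e.g. (a, b) = (17, 10) -> (10, 7): the difference goes from 7 to 3.
(B) a * b is constant: e.g. (a, b) = (17, 10) -> (10, 7): the product goes from 170 to 70.
(D) a + b is constant: e.g. (a, b) = (17, 10) -> (10, 7): the sum goes from 27 to 17.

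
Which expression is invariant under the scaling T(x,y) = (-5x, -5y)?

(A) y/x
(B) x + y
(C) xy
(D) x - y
A

Under the uniform scaling T(x,y) = (-5x, -5y):
Substitute the transformed coordinates into each option and compare with the original:
(A) y/x  ->  (-5y)/(-5x) = y/x   [equals y/x: invariant]
(B) x + y  ->  (-5x) + (-5y) = -5x - 5y   [differs from x + y: not invariant]
(C) xy  ->  (-5x)(-5y) = 25xy   [differs from xy: not invariant]
(D) x - y  ->  (-5x) - (-5y) = -5x + 5y   [differs from x - y: not invariant]

Only option (A), y/x, is unchanged by the transformation.
The common factor -5 cancels in a ratio of coordinates, while sums, products and sums of squares pick up factors of -5 or 25.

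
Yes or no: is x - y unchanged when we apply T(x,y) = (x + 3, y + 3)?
Yes

Substitute T(x,y) = (x + 3, y + 3) into the expression and compare with the original.

Original: x - y
After applying T: (x + 3) - (y + 3) = x - y

This is identical to the original x - y, so the expression is invariant.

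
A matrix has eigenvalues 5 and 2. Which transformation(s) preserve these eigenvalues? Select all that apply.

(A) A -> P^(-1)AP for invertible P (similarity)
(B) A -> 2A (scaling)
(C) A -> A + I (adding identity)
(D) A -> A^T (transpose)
A and D

Eigenvalues are preserved by:
1. Similarity transformations: A -> P^(-1)AP (same characteristic polynomial)
2. Transpose: A^T has the same eigenvalues as A

Eigenvalues are NOT preserved by:
- Adding identity: eigenvalues become 5+1, 2+1
- Scaling: eigenvalues become 10, 4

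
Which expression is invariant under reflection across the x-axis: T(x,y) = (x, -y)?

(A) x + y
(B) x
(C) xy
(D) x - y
B

The map is reflection across the x-axis: T(x,y) = (x, -y).
Substitute the transformed coordinates into each option and compare with the original:
(A) x + y  ->  (x) + (-y) = x - y   [differs from x + y: not invariant]
(B) x  ->  (x) = x   [equals x: invariant]
(C) xy  ->  (x)(-y) = -xy   [differs from xy: not invariant]
(D) x - y  ->  (x) - (-y) = x + y   [differs from x - y: not invariant]

Only option (B), x, is unchanged by the transformation.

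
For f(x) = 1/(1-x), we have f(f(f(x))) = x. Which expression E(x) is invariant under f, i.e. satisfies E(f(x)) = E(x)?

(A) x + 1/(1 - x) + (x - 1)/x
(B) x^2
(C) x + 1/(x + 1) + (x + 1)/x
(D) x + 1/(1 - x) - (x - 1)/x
A

Replace x by f(x) = 1/(1 - x) in each option and simplify. As a quick numerical cross-check, also compare E(3) with E(f(3)) = E(-1/2).

(A) x + 1/(1 - x) + (x - 1)/x  ->  (1/(1 - x)) + 1/(1 - (1/(1 - x))) + ((1/(1 - x)) - 1)/(1/(1 - x)), which simplifies back to x + 1/(1 - x) + (x - 1)/x; check: E(3) = 19/6, E(-1/2) = 19/6.   [invariant]
(B) x^2  ->  (1/(1 - x))^2 = (x - 1)^(-2); check: E(3) = 9 but E(-1/2) = 1/4.   [not invariant]
(C) x + 1/(x + 1) + (x + 1)/x  ->  (1/(1 - x)) + 1/((1/(1 - x)) + 1) + ((1/(1 - x)) + 1)/(1/(1 - x)) = (-x^3 + 6x^2 - 11x + 7)/(x^2 - 3x + 2); check: E(3) = 55/12 but E(-1/2) = 1/2.   [not invariant]
(D) x + 1/(1 - x) - (x - 1)/x  ->  (1/(1 - x)) + 1/(1 - (1/(1 - x))) - ((1/(1 - x)) - 1)/(1/(1 - x)) = (x^2(1 - x) - x + (x - 1)^2)/(x(x - 1)); check: E(3) = 11/6 but E(-1/2) = -17/6.   [not invariant]

Only (A) is unchanged. Indeed f(f(x)) = 1/(1 - 1/(1-x)) = (1-x)/(-x) = (x-1)/x, so E(x) = x + f(x) + f(f(x)) is the sum over the whole 3-cycle; applying f just permutes the three terms cyclically (x -> f(x) -> f(f(x)) -> x), leaving the sum unchanged.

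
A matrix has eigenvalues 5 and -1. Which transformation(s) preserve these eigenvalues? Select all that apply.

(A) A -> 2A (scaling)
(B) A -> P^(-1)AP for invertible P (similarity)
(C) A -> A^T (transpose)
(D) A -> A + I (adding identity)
B and C

Eigenvalues are preserved by:
1. Similarity transformations: A -> P^(-1)AP (same characteristic polynomial)
2. Transpose: A^T has the same eigenvalues as A

Eigenvalues are NOT preserved by:
- Adding identity: eigenvalues become 5+1, -1+1
- Scaling: eigenvalues become 10, -2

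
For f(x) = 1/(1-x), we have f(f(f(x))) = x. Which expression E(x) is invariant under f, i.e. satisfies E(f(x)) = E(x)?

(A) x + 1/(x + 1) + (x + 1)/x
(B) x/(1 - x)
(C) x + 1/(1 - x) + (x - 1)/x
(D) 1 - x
C

Replace x by f(x) = 1/(1 - x) in each option and simplify. As a quick numerical cross-check, also compare E(3) with E(f(3)) = E(-1/2).

(A) x + 1/(x + 1) + (x + 1)/x  ->  (1/(1 - x)) + 1/((1/(1 - x)) + 1) + ((1/(1 - x)) + 1)/(1/(1 - x)) = (-x^3 + 6x^2 - 11x + 7)/(x^2 - 3x + 2); check: E(3) = 55/12 but E(-1/2) = 1/2.   [not invariant]
(B) x/(1 - x)  ->  (1/(1 - x))/(1 - (1/(1 - x))) = -1/x; check: E(3) = -3/2 but E(-1/2) = -1/3.   [not invariant]
(C) x + 1/(1 - x) + (x - 1)/x  ->  (1/(1 - x)) + 1/(1 - (1/(1 - x))) + ((1/(1 - x)) - 1)/(1/(1 - x)), which simplifies back to x + 1/(1 - x) + (x - 1)/x; check: E(3) = 19/6, E(-1/2) = 19/6.   [invariant]
(D) 1 - x  ->  1 - (1/(1 - x)) = x/(x - 1); check: E(3) = -2 but E(-1/2) = 3/2.   [not invariant]

Only (C) is unchanged. Indeed f(f(x)) = 1/(1 - 1/(1-x)) = (1-x)/(-x) = (x-1)/x, so E(x) = x + f(x) + f(f(x)) is the sum over the whole 3-cycle; applying f just permutes the three terms cyclically (x -> f(x) -> f(f(x)) -> x), leaving the sum unchanged.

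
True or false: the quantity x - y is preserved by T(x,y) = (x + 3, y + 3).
True

Substitute T(x,y) = (x + 3, y + 3) into the expression and compare with the original.

Original: x - y
After applying T: (x + 3) - (y + 3) = x - y

This is identical to the original x - y, so the expression is invariant.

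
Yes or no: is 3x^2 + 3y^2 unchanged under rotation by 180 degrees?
Yes

Applying rotation by 180 degrees: x' = x*cos(180 degrees) - y*sin(180 degrees) = -x, y' = x*sin(180 degrees) + y*cos(180 degrees) = -y

Substituting into 3x^2 + 3y^2:
3(-x)^2 + 3(-y)^2
= 3x^2 + 3y^2

This equals the original expression 3x^2 + 3y^2, so it IS invariant.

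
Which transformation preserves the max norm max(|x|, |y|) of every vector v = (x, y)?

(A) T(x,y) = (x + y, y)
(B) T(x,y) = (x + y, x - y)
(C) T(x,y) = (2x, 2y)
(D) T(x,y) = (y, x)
D

A transformation preserves a norm if ||T(v)|| = ||v|| for every v; a single vector where the norm changes rules an option out.

(A) T(x,y) = (x + y, y): v = (1, 1) has norm max(|1|, |1|) = 1, but T(v) = (2, 1) has norm 2 -- not preserved.
(B) T(x,y) = (x + y, x - y): v = (1, 1) has norm max(|1|, |1|) = 1, but T(v) = (2, 0) has norm 2 -- not preserved.
(C) T(x,y) = (2x, 2y): v = (1, 0) has norm max(|1|, |0|) = 1, but T(v) = (2, 0) has norm 2 -- not preserved.
(D) T(x,y) = (y, x): preserves the norm -- it only permutes the coordinates and/or flips signs, which leaves max(|x|, |y|) unchanged.

Therefore the answer is (D).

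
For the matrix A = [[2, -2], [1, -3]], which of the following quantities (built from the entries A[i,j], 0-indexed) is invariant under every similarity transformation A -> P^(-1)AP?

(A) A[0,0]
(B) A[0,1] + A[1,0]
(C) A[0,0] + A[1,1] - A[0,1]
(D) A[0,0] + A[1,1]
D

A[0,0] + A[1,1] is the trace of A. By the cyclic property of the trace, tr(P^(-1)AP) = tr(APP^(-1)) = tr(A), so it is the same for every matrix similar to A.

The other combinations are not similarity invariants. For example, take P = [[1, -1], [0, 1]] (det P = 1), so P^(-1) = [[1, 1], [0, 1]] and
B = P^(-1)AP = [[3, -8], [1, -4]].
Evaluating each option on A and on B:
(A) A[0,0]: 2 for A, 3 for B -> changes
(B) A[0,1] + A[1,0]: -1 for A, -7 for B -> changes
(C) A[0,0] + A[1,1] - A[0,1]: 1 for A, 7 for B -> changes
(D) A[0,0] + A[1,1]: -1 for A, -1 for B -> unchanged

Only (D) A[0,0] + A[1,1] = -1 survives (and it does so for every P, not just this one), so it is the invariant.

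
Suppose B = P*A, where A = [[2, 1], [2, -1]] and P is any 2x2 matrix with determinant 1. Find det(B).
-4

By the multiplicative property of determinants, det(B) = det(P*A) = det(P) * det(A) = det(A),
so the determinant is invariant under multiplication by any determinant-1 matrix; we just need det(A).

det(A) = (2)(-1) - (1)(2) = -2 - 2 = -4

Therefore det(B) = 1 * (-4) = -4.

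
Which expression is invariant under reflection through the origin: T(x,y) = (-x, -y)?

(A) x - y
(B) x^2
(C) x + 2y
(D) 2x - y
B

The map is reflection through the origin: T(x,y) = (-x, -y).
Substitute the transformed coordinates into each option and compare with the original:
(A) x - y  ->  (-x) - (-y) = -x + y   [differs from x - y: not invariant]
(B) x^2  ->  (-x)^2 = x^2   [equals x^2: invariant]
(C) x + 2y  ->  (-x) + 2(-y) = -x - 2y   [differs from x + 2y: not invariant]
(D) 2x - y  ->  2(-x) - (-y) = -2x + y   [differs from 2x - y: not invariant]

Only option (B), x^2, is unchanged by the transformation.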